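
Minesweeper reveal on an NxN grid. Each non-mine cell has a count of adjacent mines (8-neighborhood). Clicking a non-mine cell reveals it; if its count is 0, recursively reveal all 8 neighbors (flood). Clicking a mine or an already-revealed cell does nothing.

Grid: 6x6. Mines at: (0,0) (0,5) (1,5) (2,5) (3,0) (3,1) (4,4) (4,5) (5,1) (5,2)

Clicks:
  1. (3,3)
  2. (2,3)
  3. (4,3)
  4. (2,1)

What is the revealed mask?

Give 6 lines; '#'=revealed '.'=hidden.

Click 1 (3,3) count=1: revealed 1 new [(3,3)] -> total=1
Click 2 (2,3) count=0: revealed 14 new [(0,1) (0,2) (0,3) (0,4) (1,1) (1,2) (1,3) (1,4) (2,1) (2,2) (2,3) (2,4) (3,2) (3,4)] -> total=15
Click 3 (4,3) count=2: revealed 1 new [(4,3)] -> total=16
Click 4 (2,1) count=2: revealed 0 new [(none)] -> total=16

Answer: .####.
.####.
.####.
..###.
...#..
......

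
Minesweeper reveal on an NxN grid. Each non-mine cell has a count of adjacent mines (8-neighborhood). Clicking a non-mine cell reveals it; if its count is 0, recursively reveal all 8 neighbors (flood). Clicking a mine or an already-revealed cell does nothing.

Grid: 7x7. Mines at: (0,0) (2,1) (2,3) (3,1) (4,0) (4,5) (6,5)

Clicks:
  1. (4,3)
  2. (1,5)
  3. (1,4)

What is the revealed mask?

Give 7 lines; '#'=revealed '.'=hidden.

Click 1 (4,3) count=0: revealed 17 new [(3,2) (3,3) (3,4) (4,1) (4,2) (4,3) (4,4) (5,0) (5,1) (5,2) (5,3) (5,4) (6,0) (6,1) (6,2) (6,3) (6,4)] -> total=17
Click 2 (1,5) count=0: revealed 17 new [(0,1) (0,2) (0,3) (0,4) (0,5) (0,6) (1,1) (1,2) (1,3) (1,4) (1,5) (1,6) (2,4) (2,5) (2,6) (3,5) (3,6)] -> total=34
Click 3 (1,4) count=1: revealed 0 new [(none)] -> total=34

Answer: .######
.######
....###
..#####
.####..
#####..
#####..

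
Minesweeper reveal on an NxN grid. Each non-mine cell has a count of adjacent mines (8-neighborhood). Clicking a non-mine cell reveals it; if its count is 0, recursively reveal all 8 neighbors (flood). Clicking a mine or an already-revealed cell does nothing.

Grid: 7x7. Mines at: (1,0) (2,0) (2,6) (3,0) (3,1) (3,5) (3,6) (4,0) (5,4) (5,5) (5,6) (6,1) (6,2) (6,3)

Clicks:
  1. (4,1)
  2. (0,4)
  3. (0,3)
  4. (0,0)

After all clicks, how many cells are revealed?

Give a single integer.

Answer: 25

Derivation:
Click 1 (4,1) count=3: revealed 1 new [(4,1)] -> total=1
Click 2 (0,4) count=0: revealed 23 new [(0,1) (0,2) (0,3) (0,4) (0,5) (0,6) (1,1) (1,2) (1,3) (1,4) (1,5) (1,6) (2,1) (2,2) (2,3) (2,4) (2,5) (3,2) (3,3) (3,4) (4,2) (4,3) (4,4)] -> total=24
Click 3 (0,3) count=0: revealed 0 new [(none)] -> total=24
Click 4 (0,0) count=1: revealed 1 new [(0,0)] -> total=25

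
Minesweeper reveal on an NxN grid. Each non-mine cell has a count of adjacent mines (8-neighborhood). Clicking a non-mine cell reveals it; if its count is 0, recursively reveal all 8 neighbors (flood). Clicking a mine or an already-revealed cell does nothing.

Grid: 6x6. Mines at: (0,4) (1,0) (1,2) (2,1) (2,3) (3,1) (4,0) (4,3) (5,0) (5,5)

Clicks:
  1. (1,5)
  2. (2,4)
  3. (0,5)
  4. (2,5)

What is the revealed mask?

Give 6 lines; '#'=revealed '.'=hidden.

Click 1 (1,5) count=1: revealed 1 new [(1,5)] -> total=1
Click 2 (2,4) count=1: revealed 1 new [(2,4)] -> total=2
Click 3 (0,5) count=1: revealed 1 new [(0,5)] -> total=3
Click 4 (2,5) count=0: revealed 6 new [(1,4) (2,5) (3,4) (3,5) (4,4) (4,5)] -> total=9

Answer: .....#
....##
....##
....##
....##
......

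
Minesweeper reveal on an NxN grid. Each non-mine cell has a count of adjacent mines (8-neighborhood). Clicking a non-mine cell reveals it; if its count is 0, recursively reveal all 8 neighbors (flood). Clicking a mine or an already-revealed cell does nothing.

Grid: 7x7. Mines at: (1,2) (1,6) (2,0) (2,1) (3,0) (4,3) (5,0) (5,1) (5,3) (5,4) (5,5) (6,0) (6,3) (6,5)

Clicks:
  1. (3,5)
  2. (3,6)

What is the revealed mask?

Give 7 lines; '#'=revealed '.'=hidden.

Answer: ...###.
...###.
...####
...####
....###
.......
.......

Derivation:
Click 1 (3,5) count=0: revealed 17 new [(0,3) (0,4) (0,5) (1,3) (1,4) (1,5) (2,3) (2,4) (2,5) (2,6) (3,3) (3,4) (3,5) (3,6) (4,4) (4,5) (4,6)] -> total=17
Click 2 (3,6) count=0: revealed 0 new [(none)] -> total=17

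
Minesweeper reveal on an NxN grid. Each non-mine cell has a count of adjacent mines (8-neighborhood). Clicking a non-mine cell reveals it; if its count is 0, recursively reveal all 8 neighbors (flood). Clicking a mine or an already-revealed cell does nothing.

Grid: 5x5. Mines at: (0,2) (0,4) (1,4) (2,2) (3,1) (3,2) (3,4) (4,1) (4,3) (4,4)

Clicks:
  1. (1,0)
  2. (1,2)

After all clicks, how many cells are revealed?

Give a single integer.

Answer: 7

Derivation:
Click 1 (1,0) count=0: revealed 6 new [(0,0) (0,1) (1,0) (1,1) (2,0) (2,1)] -> total=6
Click 2 (1,2) count=2: revealed 1 new [(1,2)] -> total=7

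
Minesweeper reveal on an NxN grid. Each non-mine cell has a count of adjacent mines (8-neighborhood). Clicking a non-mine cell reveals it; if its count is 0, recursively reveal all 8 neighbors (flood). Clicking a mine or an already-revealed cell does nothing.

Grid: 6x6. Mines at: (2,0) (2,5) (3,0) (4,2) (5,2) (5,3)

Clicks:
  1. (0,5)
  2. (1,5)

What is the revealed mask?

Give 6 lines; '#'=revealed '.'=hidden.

Click 1 (0,5) count=0: revealed 20 new [(0,0) (0,1) (0,2) (0,3) (0,4) (0,5) (1,0) (1,1) (1,2) (1,3) (1,4) (1,5) (2,1) (2,2) (2,3) (2,4) (3,1) (3,2) (3,3) (3,4)] -> total=20
Click 2 (1,5) count=1: revealed 0 new [(none)] -> total=20

Answer: ######
######
.####.
.####.
......
......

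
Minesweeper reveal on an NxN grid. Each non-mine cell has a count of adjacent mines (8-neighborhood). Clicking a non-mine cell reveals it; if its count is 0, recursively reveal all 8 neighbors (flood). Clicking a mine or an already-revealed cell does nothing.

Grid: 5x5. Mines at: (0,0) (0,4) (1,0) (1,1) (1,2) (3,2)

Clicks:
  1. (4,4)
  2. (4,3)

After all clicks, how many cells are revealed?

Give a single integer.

Click 1 (4,4) count=0: revealed 8 new [(1,3) (1,4) (2,3) (2,4) (3,3) (3,4) (4,3) (4,4)] -> total=8
Click 2 (4,3) count=1: revealed 0 new [(none)] -> total=8

Answer: 8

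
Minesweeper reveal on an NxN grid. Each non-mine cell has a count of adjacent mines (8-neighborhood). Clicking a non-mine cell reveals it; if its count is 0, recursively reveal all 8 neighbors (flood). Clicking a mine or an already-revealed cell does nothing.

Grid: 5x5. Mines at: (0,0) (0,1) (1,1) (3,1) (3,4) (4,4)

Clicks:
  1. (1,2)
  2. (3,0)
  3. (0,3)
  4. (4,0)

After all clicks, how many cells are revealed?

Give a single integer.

Click 1 (1,2) count=2: revealed 1 new [(1,2)] -> total=1
Click 2 (3,0) count=1: revealed 1 new [(3,0)] -> total=2
Click 3 (0,3) count=0: revealed 8 new [(0,2) (0,3) (0,4) (1,3) (1,4) (2,2) (2,3) (2,4)] -> total=10
Click 4 (4,0) count=1: revealed 1 new [(4,0)] -> total=11

Answer: 11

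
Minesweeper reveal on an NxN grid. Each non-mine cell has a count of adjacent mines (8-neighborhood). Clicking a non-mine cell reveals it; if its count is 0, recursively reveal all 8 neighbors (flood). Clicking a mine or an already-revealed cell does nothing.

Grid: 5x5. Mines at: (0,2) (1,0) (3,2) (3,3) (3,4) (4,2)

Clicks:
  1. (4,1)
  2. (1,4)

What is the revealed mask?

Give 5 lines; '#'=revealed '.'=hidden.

Click 1 (4,1) count=2: revealed 1 new [(4,1)] -> total=1
Click 2 (1,4) count=0: revealed 6 new [(0,3) (0,4) (1,3) (1,4) (2,3) (2,4)] -> total=7

Answer: ...##
...##
...##
.....
.#...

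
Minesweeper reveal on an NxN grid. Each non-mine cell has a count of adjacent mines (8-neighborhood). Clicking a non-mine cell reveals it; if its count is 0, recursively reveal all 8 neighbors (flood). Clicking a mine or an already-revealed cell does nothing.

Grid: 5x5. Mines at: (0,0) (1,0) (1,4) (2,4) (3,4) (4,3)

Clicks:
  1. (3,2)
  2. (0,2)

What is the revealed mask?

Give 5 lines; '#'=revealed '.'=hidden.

Answer: .###.
.###.
####.
####.
###..

Derivation:
Click 1 (3,2) count=1: revealed 1 new [(3,2)] -> total=1
Click 2 (0,2) count=0: revealed 16 new [(0,1) (0,2) (0,3) (1,1) (1,2) (1,3) (2,0) (2,1) (2,2) (2,3) (3,0) (3,1) (3,3) (4,0) (4,1) (4,2)] -> total=17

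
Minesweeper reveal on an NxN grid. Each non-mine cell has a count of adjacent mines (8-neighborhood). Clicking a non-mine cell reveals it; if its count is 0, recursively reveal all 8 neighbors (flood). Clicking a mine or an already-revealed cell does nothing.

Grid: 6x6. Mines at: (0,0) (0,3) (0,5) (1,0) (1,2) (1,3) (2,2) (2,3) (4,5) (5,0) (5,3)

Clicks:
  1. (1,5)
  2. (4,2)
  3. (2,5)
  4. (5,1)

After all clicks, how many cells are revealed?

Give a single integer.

Click 1 (1,5) count=1: revealed 1 new [(1,5)] -> total=1
Click 2 (4,2) count=1: revealed 1 new [(4,2)] -> total=2
Click 3 (2,5) count=0: revealed 5 new [(1,4) (2,4) (2,5) (3,4) (3,5)] -> total=7
Click 4 (5,1) count=1: revealed 1 new [(5,1)] -> total=8

Answer: 8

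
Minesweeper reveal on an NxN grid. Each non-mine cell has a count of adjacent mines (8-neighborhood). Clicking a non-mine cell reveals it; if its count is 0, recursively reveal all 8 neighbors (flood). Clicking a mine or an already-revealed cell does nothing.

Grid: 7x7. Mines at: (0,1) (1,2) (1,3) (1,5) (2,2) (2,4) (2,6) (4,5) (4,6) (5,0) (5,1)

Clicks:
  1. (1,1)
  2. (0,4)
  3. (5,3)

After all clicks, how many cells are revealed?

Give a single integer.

Click 1 (1,1) count=3: revealed 1 new [(1,1)] -> total=1
Click 2 (0,4) count=2: revealed 1 new [(0,4)] -> total=2
Click 3 (5,3) count=0: revealed 16 new [(3,2) (3,3) (3,4) (4,2) (4,3) (4,4) (5,2) (5,3) (5,4) (5,5) (5,6) (6,2) (6,3) (6,4) (6,5) (6,6)] -> total=18

Answer: 18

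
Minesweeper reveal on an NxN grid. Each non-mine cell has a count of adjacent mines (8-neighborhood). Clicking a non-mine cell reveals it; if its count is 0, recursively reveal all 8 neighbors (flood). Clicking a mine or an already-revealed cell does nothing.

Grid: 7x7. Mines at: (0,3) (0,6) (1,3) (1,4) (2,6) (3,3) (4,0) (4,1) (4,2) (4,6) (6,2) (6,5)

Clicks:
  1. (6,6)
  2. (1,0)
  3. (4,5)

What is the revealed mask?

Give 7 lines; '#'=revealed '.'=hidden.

Answer: ###....
###....
###....
###....
.....#.
.......
......#

Derivation:
Click 1 (6,6) count=1: revealed 1 new [(6,6)] -> total=1
Click 2 (1,0) count=0: revealed 12 new [(0,0) (0,1) (0,2) (1,0) (1,1) (1,2) (2,0) (2,1) (2,2) (3,0) (3,1) (3,2)] -> total=13
Click 3 (4,5) count=1: revealed 1 new [(4,5)] -> total=14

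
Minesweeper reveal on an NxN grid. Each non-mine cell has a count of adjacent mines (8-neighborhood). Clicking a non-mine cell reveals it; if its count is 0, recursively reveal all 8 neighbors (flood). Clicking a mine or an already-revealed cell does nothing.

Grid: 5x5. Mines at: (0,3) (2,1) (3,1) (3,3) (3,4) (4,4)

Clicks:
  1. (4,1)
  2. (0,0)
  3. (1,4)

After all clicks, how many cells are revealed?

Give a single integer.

Answer: 8

Derivation:
Click 1 (4,1) count=1: revealed 1 new [(4,1)] -> total=1
Click 2 (0,0) count=0: revealed 6 new [(0,0) (0,1) (0,2) (1,0) (1,1) (1,2)] -> total=7
Click 3 (1,4) count=1: revealed 1 new [(1,4)] -> total=8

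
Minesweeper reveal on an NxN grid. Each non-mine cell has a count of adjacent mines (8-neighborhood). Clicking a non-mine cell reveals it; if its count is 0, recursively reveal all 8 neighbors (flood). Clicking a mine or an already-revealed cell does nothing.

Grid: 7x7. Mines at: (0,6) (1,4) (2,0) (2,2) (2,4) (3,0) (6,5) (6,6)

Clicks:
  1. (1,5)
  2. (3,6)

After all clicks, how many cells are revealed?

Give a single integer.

Click 1 (1,5) count=3: revealed 1 new [(1,5)] -> total=1
Click 2 (3,6) count=0: revealed 28 new [(1,6) (2,5) (2,6) (3,1) (3,2) (3,3) (3,4) (3,5) (3,6) (4,0) (4,1) (4,2) (4,3) (4,4) (4,5) (4,6) (5,0) (5,1) (5,2) (5,3) (5,4) (5,5) (5,6) (6,0) (6,1) (6,2) (6,3) (6,4)] -> total=29

Answer: 29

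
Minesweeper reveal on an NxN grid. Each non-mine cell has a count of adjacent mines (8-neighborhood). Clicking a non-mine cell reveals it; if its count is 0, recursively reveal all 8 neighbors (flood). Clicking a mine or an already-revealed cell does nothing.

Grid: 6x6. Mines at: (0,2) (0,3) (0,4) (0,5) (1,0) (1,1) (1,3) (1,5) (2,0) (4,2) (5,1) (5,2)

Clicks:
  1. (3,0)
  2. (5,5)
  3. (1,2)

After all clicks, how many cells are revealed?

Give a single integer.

Click 1 (3,0) count=1: revealed 1 new [(3,0)] -> total=1
Click 2 (5,5) count=0: revealed 12 new [(2,3) (2,4) (2,5) (3,3) (3,4) (3,5) (4,3) (4,4) (4,5) (5,3) (5,4) (5,5)] -> total=13
Click 3 (1,2) count=4: revealed 1 new [(1,2)] -> total=14

Answer: 14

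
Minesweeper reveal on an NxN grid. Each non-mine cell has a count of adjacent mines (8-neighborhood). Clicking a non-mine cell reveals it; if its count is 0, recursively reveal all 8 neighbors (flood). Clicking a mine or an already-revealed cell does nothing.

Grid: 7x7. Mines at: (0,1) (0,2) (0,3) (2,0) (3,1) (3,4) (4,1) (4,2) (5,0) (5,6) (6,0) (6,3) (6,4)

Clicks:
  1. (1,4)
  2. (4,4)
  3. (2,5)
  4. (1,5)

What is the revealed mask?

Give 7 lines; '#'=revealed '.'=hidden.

Answer: ....###
....###
....###
.....##
....###
.......
.......

Derivation:
Click 1 (1,4) count=1: revealed 1 new [(1,4)] -> total=1
Click 2 (4,4) count=1: revealed 1 new [(4,4)] -> total=2
Click 3 (2,5) count=1: revealed 1 new [(2,5)] -> total=3
Click 4 (1,5) count=0: revealed 11 new [(0,4) (0,5) (0,6) (1,5) (1,6) (2,4) (2,6) (3,5) (3,6) (4,5) (4,6)] -> total=14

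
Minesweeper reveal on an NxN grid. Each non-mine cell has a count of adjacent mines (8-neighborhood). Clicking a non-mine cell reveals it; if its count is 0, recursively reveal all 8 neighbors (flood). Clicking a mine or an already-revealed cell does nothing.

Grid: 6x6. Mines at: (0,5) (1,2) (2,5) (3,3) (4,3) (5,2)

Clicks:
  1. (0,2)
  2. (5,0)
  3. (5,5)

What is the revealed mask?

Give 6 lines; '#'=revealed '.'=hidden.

Click 1 (0,2) count=1: revealed 1 new [(0,2)] -> total=1
Click 2 (5,0) count=0: revealed 15 new [(0,0) (0,1) (1,0) (1,1) (2,0) (2,1) (2,2) (3,0) (3,1) (3,2) (4,0) (4,1) (4,2) (5,0) (5,1)] -> total=16
Click 3 (5,5) count=0: revealed 6 new [(3,4) (3,5) (4,4) (4,5) (5,4) (5,5)] -> total=22

Answer: ###...
##....
###...
###.##
###.##
##..##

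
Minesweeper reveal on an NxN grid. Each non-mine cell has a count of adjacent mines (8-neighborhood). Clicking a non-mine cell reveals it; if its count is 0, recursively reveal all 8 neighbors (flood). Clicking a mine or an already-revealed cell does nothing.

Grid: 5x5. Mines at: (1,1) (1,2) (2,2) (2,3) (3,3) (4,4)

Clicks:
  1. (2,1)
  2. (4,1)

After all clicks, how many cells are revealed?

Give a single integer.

Click 1 (2,1) count=3: revealed 1 new [(2,1)] -> total=1
Click 2 (4,1) count=0: revealed 7 new [(2,0) (3,0) (3,1) (3,2) (4,0) (4,1) (4,2)] -> total=8

Answer: 8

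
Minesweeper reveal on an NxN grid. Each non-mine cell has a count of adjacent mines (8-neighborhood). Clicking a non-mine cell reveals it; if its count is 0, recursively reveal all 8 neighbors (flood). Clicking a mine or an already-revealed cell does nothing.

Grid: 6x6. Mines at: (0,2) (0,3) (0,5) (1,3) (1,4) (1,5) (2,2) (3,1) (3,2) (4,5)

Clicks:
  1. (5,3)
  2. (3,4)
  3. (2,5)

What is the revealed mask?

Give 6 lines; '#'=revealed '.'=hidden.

Click 1 (5,3) count=0: revealed 10 new [(4,0) (4,1) (4,2) (4,3) (4,4) (5,0) (5,1) (5,2) (5,3) (5,4)] -> total=10
Click 2 (3,4) count=1: revealed 1 new [(3,4)] -> total=11
Click 3 (2,5) count=2: revealed 1 new [(2,5)] -> total=12

Answer: ......
......
.....#
....#.
#####.
#####.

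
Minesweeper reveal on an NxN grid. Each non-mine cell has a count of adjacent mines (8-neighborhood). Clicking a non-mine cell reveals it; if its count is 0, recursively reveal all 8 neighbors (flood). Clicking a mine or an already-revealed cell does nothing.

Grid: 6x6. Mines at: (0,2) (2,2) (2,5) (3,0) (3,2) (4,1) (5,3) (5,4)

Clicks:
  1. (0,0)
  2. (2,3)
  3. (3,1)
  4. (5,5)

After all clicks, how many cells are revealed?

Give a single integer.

Click 1 (0,0) count=0: revealed 6 new [(0,0) (0,1) (1,0) (1,1) (2,0) (2,1)] -> total=6
Click 2 (2,3) count=2: revealed 1 new [(2,3)] -> total=7
Click 3 (3,1) count=4: revealed 1 new [(3,1)] -> total=8
Click 4 (5,5) count=1: revealed 1 new [(5,5)] -> total=9

Answer: 9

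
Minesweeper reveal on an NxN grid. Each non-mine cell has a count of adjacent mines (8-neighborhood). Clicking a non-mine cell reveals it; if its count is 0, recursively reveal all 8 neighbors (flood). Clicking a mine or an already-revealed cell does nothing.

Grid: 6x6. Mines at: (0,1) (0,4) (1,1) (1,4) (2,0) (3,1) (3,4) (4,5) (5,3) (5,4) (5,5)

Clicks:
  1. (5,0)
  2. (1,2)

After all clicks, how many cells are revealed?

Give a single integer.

Click 1 (5,0) count=0: revealed 6 new [(4,0) (4,1) (4,2) (5,0) (5,1) (5,2)] -> total=6
Click 2 (1,2) count=2: revealed 1 new [(1,2)] -> total=7

Answer: 7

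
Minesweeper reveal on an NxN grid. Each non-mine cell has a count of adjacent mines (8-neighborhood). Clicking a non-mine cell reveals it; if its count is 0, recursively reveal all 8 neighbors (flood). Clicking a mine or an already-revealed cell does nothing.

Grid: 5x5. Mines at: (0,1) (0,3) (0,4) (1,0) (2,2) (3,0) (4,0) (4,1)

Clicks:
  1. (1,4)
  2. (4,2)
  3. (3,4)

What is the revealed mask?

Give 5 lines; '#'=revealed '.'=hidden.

Answer: .....
...##
...##
..###
..###

Derivation:
Click 1 (1,4) count=2: revealed 1 new [(1,4)] -> total=1
Click 2 (4,2) count=1: revealed 1 new [(4,2)] -> total=2
Click 3 (3,4) count=0: revealed 8 new [(1,3) (2,3) (2,4) (3,2) (3,3) (3,4) (4,3) (4,4)] -> total=10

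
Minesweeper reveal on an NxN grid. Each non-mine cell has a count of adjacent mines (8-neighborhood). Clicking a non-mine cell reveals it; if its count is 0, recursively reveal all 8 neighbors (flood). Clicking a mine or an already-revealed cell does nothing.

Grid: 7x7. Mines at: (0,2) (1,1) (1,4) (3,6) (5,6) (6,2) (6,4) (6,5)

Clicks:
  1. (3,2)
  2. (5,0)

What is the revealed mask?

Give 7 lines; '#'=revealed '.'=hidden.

Click 1 (3,2) count=0: revealed 26 new [(2,0) (2,1) (2,2) (2,3) (2,4) (2,5) (3,0) (3,1) (3,2) (3,3) (3,4) (3,5) (4,0) (4,1) (4,2) (4,3) (4,4) (4,5) (5,0) (5,1) (5,2) (5,3) (5,4) (5,5) (6,0) (6,1)] -> total=26
Click 2 (5,0) count=0: revealed 0 new [(none)] -> total=26

Answer: .......
.......
######.
######.
######.
######.
##.....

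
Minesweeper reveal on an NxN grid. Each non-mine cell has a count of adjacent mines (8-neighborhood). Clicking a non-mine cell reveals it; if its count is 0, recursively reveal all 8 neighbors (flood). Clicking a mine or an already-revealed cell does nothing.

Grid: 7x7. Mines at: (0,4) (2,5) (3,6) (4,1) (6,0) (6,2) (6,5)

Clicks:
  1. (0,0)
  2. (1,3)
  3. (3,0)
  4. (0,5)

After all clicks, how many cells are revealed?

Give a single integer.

Answer: 29

Derivation:
Click 1 (0,0) count=0: revealed 28 new [(0,0) (0,1) (0,2) (0,3) (1,0) (1,1) (1,2) (1,3) (1,4) (2,0) (2,1) (2,2) (2,3) (2,4) (3,0) (3,1) (3,2) (3,3) (3,4) (3,5) (4,2) (4,3) (4,4) (4,5) (5,2) (5,3) (5,4) (5,5)] -> total=28
Click 2 (1,3) count=1: revealed 0 new [(none)] -> total=28
Click 3 (3,0) count=1: revealed 0 new [(none)] -> total=28
Click 4 (0,5) count=1: revealed 1 new [(0,5)] -> total=29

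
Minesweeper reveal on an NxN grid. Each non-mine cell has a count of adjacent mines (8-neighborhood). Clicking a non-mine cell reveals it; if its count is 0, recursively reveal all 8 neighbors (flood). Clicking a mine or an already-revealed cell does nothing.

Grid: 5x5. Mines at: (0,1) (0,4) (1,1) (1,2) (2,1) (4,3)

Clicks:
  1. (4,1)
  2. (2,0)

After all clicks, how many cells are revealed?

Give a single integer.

Answer: 7

Derivation:
Click 1 (4,1) count=0: revealed 6 new [(3,0) (3,1) (3,2) (4,0) (4,1) (4,2)] -> total=6
Click 2 (2,0) count=2: revealed 1 new [(2,0)] -> total=7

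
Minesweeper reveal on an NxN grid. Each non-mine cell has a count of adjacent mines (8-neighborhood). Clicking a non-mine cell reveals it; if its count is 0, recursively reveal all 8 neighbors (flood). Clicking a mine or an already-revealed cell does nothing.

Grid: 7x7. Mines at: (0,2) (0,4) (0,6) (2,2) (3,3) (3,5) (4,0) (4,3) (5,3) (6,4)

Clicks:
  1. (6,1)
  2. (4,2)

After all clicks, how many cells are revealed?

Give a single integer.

Answer: 7

Derivation:
Click 1 (6,1) count=0: revealed 6 new [(5,0) (5,1) (5,2) (6,0) (6,1) (6,2)] -> total=6
Click 2 (4,2) count=3: revealed 1 new [(4,2)] -> total=7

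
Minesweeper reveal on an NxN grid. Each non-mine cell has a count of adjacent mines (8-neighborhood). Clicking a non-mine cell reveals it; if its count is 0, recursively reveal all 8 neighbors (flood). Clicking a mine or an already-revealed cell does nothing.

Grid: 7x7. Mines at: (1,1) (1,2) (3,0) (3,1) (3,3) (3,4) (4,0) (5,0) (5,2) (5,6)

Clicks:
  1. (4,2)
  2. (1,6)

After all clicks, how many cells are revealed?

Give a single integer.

Click 1 (4,2) count=3: revealed 1 new [(4,2)] -> total=1
Click 2 (1,6) count=0: revealed 16 new [(0,3) (0,4) (0,5) (0,6) (1,3) (1,4) (1,5) (1,6) (2,3) (2,4) (2,5) (2,6) (3,5) (3,6) (4,5) (4,6)] -> total=17

Answer: 17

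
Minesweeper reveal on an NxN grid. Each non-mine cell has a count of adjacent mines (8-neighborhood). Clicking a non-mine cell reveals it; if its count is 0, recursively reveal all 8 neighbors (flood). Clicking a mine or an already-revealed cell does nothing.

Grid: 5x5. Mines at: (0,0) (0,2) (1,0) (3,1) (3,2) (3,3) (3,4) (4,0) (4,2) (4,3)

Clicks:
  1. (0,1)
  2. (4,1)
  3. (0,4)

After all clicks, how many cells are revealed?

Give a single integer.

Click 1 (0,1) count=3: revealed 1 new [(0,1)] -> total=1
Click 2 (4,1) count=4: revealed 1 new [(4,1)] -> total=2
Click 3 (0,4) count=0: revealed 6 new [(0,3) (0,4) (1,3) (1,4) (2,3) (2,4)] -> total=8

Answer: 8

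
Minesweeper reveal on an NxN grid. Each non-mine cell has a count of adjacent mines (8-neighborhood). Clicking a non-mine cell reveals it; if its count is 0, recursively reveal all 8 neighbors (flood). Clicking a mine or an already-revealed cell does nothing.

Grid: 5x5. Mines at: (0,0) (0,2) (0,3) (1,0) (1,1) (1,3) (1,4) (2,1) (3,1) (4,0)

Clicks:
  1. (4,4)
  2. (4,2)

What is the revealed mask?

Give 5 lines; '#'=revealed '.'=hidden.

Answer: .....
.....
..###
..###
..###

Derivation:
Click 1 (4,4) count=0: revealed 9 new [(2,2) (2,3) (2,4) (3,2) (3,3) (3,4) (4,2) (4,3) (4,4)] -> total=9
Click 2 (4,2) count=1: revealed 0 new [(none)] -> total=9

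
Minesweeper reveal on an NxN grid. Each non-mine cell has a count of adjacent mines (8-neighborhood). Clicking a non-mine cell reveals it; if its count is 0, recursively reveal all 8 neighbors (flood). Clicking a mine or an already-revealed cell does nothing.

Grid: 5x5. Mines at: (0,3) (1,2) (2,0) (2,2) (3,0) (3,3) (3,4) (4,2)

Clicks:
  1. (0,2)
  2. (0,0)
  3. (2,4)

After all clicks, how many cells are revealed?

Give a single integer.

Click 1 (0,2) count=2: revealed 1 new [(0,2)] -> total=1
Click 2 (0,0) count=0: revealed 4 new [(0,0) (0,1) (1,0) (1,1)] -> total=5
Click 3 (2,4) count=2: revealed 1 new [(2,4)] -> total=6

Answer: 6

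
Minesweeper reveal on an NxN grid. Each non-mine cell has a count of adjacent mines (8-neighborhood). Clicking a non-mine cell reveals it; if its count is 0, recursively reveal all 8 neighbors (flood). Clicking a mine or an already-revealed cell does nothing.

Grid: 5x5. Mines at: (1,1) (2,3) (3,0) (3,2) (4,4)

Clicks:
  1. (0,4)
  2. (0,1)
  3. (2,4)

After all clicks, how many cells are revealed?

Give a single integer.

Click 1 (0,4) count=0: revealed 6 new [(0,2) (0,3) (0,4) (1,2) (1,3) (1,4)] -> total=6
Click 2 (0,1) count=1: revealed 1 new [(0,1)] -> total=7
Click 3 (2,4) count=1: revealed 1 new [(2,4)] -> total=8

Answer: 8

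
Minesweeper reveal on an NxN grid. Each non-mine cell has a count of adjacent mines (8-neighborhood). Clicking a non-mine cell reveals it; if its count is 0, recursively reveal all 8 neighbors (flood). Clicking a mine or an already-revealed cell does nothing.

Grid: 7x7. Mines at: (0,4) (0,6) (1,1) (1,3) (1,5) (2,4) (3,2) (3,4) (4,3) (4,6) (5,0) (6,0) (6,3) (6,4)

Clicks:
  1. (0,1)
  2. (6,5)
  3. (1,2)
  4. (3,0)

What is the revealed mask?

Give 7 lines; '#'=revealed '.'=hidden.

Answer: .#.....
..#....
##.....
##.....
##.....
.......
.....#.

Derivation:
Click 1 (0,1) count=1: revealed 1 new [(0,1)] -> total=1
Click 2 (6,5) count=1: revealed 1 new [(6,5)] -> total=2
Click 3 (1,2) count=2: revealed 1 new [(1,2)] -> total=3
Click 4 (3,0) count=0: revealed 6 new [(2,0) (2,1) (3,0) (3,1) (4,0) (4,1)] -> total=9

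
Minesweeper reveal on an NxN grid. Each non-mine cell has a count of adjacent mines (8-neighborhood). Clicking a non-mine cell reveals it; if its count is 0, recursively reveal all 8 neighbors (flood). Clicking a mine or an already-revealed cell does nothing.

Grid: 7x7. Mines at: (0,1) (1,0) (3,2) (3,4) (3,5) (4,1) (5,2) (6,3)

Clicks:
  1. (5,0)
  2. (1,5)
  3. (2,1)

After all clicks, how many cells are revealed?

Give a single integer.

Answer: 17

Derivation:
Click 1 (5,0) count=1: revealed 1 new [(5,0)] -> total=1
Click 2 (1,5) count=0: revealed 15 new [(0,2) (0,3) (0,4) (0,5) (0,6) (1,2) (1,3) (1,4) (1,5) (1,6) (2,2) (2,3) (2,4) (2,5) (2,6)] -> total=16
Click 3 (2,1) count=2: revealed 1 new [(2,1)] -> total=17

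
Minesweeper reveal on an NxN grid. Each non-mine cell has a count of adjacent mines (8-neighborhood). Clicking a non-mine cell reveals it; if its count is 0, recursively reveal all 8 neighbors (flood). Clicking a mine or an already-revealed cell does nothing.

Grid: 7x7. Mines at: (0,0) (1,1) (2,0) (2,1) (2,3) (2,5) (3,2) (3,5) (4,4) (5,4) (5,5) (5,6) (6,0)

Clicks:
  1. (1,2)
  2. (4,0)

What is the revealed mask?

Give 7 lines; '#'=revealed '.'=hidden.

Click 1 (1,2) count=3: revealed 1 new [(1,2)] -> total=1
Click 2 (4,0) count=0: revealed 6 new [(3,0) (3,1) (4,0) (4,1) (5,0) (5,1)] -> total=7

Answer: .......
..#....
.......
##.....
##.....
##.....
.......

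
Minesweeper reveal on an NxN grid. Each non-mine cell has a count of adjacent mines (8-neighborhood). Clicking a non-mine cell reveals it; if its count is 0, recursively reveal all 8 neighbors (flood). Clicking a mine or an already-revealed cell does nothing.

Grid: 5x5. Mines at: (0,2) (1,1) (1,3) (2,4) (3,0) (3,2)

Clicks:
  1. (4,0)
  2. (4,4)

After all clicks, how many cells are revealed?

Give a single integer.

Answer: 5

Derivation:
Click 1 (4,0) count=1: revealed 1 new [(4,0)] -> total=1
Click 2 (4,4) count=0: revealed 4 new [(3,3) (3,4) (4,3) (4,4)] -> total=5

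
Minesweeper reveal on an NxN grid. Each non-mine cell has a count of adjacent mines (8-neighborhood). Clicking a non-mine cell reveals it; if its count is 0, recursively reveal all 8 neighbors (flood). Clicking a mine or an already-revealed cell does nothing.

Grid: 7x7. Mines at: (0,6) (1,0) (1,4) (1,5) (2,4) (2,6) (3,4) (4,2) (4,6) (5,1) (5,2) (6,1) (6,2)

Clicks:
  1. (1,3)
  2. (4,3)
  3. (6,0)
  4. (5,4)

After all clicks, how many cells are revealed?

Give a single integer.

Click 1 (1,3) count=2: revealed 1 new [(1,3)] -> total=1
Click 2 (4,3) count=3: revealed 1 new [(4,3)] -> total=2
Click 3 (6,0) count=2: revealed 1 new [(6,0)] -> total=3
Click 4 (5,4) count=0: revealed 10 new [(4,4) (4,5) (5,3) (5,4) (5,5) (5,6) (6,3) (6,4) (6,5) (6,6)] -> total=13

Answer: 13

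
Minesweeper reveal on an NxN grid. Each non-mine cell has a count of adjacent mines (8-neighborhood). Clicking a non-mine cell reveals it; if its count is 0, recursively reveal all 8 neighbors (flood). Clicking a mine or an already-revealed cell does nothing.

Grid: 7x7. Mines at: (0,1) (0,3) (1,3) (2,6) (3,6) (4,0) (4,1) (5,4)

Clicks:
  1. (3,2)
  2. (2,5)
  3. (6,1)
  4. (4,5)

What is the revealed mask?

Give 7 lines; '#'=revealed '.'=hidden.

Click 1 (3,2) count=1: revealed 1 new [(3,2)] -> total=1
Click 2 (2,5) count=2: revealed 1 new [(2,5)] -> total=2
Click 3 (6,1) count=0: revealed 8 new [(5,0) (5,1) (5,2) (5,3) (6,0) (6,1) (6,2) (6,3)] -> total=10
Click 4 (4,5) count=2: revealed 1 new [(4,5)] -> total=11

Answer: .......
.......
.....#.
..#....
.....#.
####...
####...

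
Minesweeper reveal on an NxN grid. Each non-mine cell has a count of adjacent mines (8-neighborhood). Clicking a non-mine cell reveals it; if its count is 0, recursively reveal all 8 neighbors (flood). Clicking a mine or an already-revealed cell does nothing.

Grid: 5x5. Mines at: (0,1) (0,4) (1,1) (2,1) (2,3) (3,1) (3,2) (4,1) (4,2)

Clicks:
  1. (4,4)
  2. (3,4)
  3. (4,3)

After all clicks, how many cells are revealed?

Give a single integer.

Click 1 (4,4) count=0: revealed 4 new [(3,3) (3,4) (4,3) (4,4)] -> total=4
Click 2 (3,4) count=1: revealed 0 new [(none)] -> total=4
Click 3 (4,3) count=2: revealed 0 new [(none)] -> total=4

Answer: 4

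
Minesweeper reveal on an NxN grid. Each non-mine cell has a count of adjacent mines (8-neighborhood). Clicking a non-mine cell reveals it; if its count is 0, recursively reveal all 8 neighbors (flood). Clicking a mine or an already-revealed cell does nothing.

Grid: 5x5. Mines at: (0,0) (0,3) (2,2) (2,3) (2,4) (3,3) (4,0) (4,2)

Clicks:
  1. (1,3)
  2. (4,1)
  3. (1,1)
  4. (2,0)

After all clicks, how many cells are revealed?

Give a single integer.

Answer: 8

Derivation:
Click 1 (1,3) count=4: revealed 1 new [(1,3)] -> total=1
Click 2 (4,1) count=2: revealed 1 new [(4,1)] -> total=2
Click 3 (1,1) count=2: revealed 1 new [(1,1)] -> total=3
Click 4 (2,0) count=0: revealed 5 new [(1,0) (2,0) (2,1) (3,0) (3,1)] -> total=8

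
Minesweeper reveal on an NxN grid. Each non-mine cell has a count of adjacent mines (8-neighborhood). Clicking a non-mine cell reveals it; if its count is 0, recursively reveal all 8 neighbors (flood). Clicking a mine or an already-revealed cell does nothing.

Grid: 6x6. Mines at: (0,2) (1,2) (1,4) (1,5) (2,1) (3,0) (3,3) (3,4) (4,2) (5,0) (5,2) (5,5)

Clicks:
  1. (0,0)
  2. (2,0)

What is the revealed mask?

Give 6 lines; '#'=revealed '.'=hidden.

Answer: ##....
##....
#.....
......
......
......

Derivation:
Click 1 (0,0) count=0: revealed 4 new [(0,0) (0,1) (1,0) (1,1)] -> total=4
Click 2 (2,0) count=2: revealed 1 new [(2,0)] -> total=5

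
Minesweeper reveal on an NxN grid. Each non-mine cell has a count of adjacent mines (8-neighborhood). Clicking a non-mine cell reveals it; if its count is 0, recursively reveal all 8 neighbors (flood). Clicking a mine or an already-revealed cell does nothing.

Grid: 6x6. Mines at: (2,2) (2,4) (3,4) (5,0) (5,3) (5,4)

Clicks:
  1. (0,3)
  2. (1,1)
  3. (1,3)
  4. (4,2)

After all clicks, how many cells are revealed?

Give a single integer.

Click 1 (0,3) count=0: revealed 18 new [(0,0) (0,1) (0,2) (0,3) (0,4) (0,5) (1,0) (1,1) (1,2) (1,3) (1,4) (1,5) (2,0) (2,1) (3,0) (3,1) (4,0) (4,1)] -> total=18
Click 2 (1,1) count=1: revealed 0 new [(none)] -> total=18
Click 3 (1,3) count=2: revealed 0 new [(none)] -> total=18
Click 4 (4,2) count=1: revealed 1 new [(4,2)] -> total=19

Answer: 19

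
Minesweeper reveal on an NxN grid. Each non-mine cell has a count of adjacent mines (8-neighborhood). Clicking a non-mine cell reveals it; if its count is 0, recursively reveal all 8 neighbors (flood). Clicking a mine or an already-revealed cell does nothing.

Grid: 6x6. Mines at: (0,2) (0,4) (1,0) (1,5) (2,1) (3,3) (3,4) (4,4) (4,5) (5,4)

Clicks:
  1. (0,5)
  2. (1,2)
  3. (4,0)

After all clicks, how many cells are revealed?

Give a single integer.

Answer: 13

Derivation:
Click 1 (0,5) count=2: revealed 1 new [(0,5)] -> total=1
Click 2 (1,2) count=2: revealed 1 new [(1,2)] -> total=2
Click 3 (4,0) count=0: revealed 11 new [(3,0) (3,1) (3,2) (4,0) (4,1) (4,2) (4,3) (5,0) (5,1) (5,2) (5,3)] -> total=13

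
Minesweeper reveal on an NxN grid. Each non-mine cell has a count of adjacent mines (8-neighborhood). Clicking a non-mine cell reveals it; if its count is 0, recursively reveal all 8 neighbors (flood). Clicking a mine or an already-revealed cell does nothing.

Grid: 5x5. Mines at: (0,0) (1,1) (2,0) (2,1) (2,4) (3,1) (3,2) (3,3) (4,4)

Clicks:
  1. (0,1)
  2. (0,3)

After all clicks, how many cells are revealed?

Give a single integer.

Answer: 7

Derivation:
Click 1 (0,1) count=2: revealed 1 new [(0,1)] -> total=1
Click 2 (0,3) count=0: revealed 6 new [(0,2) (0,3) (0,4) (1,2) (1,3) (1,4)] -> total=7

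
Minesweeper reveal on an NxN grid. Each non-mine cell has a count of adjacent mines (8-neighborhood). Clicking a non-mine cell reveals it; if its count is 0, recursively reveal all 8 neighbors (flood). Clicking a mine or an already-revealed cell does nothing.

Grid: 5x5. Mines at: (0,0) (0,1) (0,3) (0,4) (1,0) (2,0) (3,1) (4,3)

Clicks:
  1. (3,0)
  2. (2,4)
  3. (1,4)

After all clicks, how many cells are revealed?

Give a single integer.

Click 1 (3,0) count=2: revealed 1 new [(3,0)] -> total=1
Click 2 (2,4) count=0: revealed 9 new [(1,2) (1,3) (1,4) (2,2) (2,3) (2,4) (3,2) (3,3) (3,4)] -> total=10
Click 3 (1,4) count=2: revealed 0 new [(none)] -> total=10

Answer: 10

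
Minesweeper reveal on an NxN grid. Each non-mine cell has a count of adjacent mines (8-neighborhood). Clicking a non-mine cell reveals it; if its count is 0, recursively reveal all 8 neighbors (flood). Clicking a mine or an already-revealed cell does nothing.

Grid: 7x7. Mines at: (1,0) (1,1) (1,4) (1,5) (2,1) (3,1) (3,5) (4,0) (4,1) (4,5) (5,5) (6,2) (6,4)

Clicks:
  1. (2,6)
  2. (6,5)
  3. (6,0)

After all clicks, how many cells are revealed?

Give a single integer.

Click 1 (2,6) count=2: revealed 1 new [(2,6)] -> total=1
Click 2 (6,5) count=2: revealed 1 new [(6,5)] -> total=2
Click 3 (6,0) count=0: revealed 4 new [(5,0) (5,1) (6,0) (6,1)] -> total=6

Answer: 6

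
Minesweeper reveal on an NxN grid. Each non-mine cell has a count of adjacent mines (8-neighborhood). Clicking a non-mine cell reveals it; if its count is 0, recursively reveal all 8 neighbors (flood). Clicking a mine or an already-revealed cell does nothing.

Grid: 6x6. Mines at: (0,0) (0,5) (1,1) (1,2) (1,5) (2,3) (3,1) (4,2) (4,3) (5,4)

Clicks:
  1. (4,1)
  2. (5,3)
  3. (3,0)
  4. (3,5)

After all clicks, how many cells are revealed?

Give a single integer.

Answer: 9

Derivation:
Click 1 (4,1) count=2: revealed 1 new [(4,1)] -> total=1
Click 2 (5,3) count=3: revealed 1 new [(5,3)] -> total=2
Click 3 (3,0) count=1: revealed 1 new [(3,0)] -> total=3
Click 4 (3,5) count=0: revealed 6 new [(2,4) (2,5) (3,4) (3,5) (4,4) (4,5)] -> total=9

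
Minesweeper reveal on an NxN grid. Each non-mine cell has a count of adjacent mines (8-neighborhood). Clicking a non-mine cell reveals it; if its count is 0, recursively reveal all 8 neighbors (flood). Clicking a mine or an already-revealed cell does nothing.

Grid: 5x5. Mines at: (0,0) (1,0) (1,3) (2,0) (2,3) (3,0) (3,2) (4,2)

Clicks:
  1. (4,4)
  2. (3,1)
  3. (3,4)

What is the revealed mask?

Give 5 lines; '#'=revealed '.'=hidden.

Click 1 (4,4) count=0: revealed 4 new [(3,3) (3,4) (4,3) (4,4)] -> total=4
Click 2 (3,1) count=4: revealed 1 new [(3,1)] -> total=5
Click 3 (3,4) count=1: revealed 0 new [(none)] -> total=5

Answer: .....
.....
.....
.#.##
...##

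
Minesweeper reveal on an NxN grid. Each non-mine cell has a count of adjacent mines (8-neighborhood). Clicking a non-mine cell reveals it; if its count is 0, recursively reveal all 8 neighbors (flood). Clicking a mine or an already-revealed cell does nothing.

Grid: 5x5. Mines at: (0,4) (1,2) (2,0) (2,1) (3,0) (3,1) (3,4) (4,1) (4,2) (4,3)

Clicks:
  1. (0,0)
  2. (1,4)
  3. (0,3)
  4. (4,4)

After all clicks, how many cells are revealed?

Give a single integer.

Click 1 (0,0) count=0: revealed 4 new [(0,0) (0,1) (1,0) (1,1)] -> total=4
Click 2 (1,4) count=1: revealed 1 new [(1,4)] -> total=5
Click 3 (0,3) count=2: revealed 1 new [(0,3)] -> total=6
Click 4 (4,4) count=2: revealed 1 new [(4,4)] -> total=7

Answer: 7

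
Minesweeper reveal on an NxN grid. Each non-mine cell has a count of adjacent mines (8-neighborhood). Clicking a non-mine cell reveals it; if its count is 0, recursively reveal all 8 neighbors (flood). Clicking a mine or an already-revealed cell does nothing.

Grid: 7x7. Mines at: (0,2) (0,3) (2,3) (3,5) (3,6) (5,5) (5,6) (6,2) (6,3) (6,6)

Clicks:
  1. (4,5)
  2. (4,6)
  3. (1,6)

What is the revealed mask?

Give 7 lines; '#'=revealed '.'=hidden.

Answer: ....###
....###
....###
.......
.....##
.......
.......

Derivation:
Click 1 (4,5) count=4: revealed 1 new [(4,5)] -> total=1
Click 2 (4,6) count=4: revealed 1 new [(4,6)] -> total=2
Click 3 (1,6) count=0: revealed 9 new [(0,4) (0,5) (0,6) (1,4) (1,5) (1,6) (2,4) (2,5) (2,6)] -> total=11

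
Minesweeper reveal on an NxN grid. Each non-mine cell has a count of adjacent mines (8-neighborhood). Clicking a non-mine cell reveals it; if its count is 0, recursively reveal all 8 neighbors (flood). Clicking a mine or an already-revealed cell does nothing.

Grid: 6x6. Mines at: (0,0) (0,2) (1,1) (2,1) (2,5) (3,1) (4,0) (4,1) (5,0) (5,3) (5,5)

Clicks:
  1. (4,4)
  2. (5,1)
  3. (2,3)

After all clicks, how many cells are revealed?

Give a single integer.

Click 1 (4,4) count=2: revealed 1 new [(4,4)] -> total=1
Click 2 (5,1) count=3: revealed 1 new [(5,1)] -> total=2
Click 3 (2,3) count=0: revealed 11 new [(1,2) (1,3) (1,4) (2,2) (2,3) (2,4) (3,2) (3,3) (3,4) (4,2) (4,3)] -> total=13

Answer: 13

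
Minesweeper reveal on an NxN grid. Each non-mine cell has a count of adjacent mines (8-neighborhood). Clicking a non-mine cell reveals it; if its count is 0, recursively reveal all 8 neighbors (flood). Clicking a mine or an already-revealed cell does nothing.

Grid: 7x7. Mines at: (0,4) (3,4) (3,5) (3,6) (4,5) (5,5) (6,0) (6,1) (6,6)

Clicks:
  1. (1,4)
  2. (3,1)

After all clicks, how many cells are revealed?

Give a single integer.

Answer: 30

Derivation:
Click 1 (1,4) count=1: revealed 1 new [(1,4)] -> total=1
Click 2 (3,1) count=0: revealed 29 new [(0,0) (0,1) (0,2) (0,3) (1,0) (1,1) (1,2) (1,3) (2,0) (2,1) (2,2) (2,3) (3,0) (3,1) (3,2) (3,3) (4,0) (4,1) (4,2) (4,3) (4,4) (5,0) (5,1) (5,2) (5,3) (5,4) (6,2) (6,3) (6,4)] -> total=30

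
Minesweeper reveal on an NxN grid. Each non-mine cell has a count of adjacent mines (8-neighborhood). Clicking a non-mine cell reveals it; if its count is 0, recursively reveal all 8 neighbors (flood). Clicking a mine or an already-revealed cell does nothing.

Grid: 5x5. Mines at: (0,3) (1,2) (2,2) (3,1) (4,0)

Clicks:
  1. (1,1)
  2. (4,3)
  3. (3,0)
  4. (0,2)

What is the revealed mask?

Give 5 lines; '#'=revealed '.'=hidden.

Click 1 (1,1) count=2: revealed 1 new [(1,1)] -> total=1
Click 2 (4,3) count=0: revealed 10 new [(1,3) (1,4) (2,3) (2,4) (3,2) (3,3) (3,4) (4,2) (4,3) (4,4)] -> total=11
Click 3 (3,0) count=2: revealed 1 new [(3,0)] -> total=12
Click 4 (0,2) count=2: revealed 1 new [(0,2)] -> total=13

Answer: ..#..
.#.##
...##
#.###
..###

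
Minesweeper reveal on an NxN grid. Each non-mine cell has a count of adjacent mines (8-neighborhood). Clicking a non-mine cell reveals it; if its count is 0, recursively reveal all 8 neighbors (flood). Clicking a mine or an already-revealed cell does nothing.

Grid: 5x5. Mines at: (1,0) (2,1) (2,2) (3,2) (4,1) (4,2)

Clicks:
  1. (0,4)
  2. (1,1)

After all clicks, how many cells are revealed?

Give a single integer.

Answer: 14

Derivation:
Click 1 (0,4) count=0: revealed 14 new [(0,1) (0,2) (0,3) (0,4) (1,1) (1,2) (1,3) (1,4) (2,3) (2,4) (3,3) (3,4) (4,3) (4,4)] -> total=14
Click 2 (1,1) count=3: revealed 0 new [(none)] -> total=14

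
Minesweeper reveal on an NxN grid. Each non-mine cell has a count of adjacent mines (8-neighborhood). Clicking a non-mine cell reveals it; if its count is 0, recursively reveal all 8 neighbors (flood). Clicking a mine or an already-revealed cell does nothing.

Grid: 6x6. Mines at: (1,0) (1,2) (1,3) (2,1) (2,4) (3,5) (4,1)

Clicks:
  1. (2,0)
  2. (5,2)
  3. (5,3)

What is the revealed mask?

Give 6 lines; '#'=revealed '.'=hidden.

Answer: ......
......
#.....
..###.
..####
..####

Derivation:
Click 1 (2,0) count=2: revealed 1 new [(2,0)] -> total=1
Click 2 (5,2) count=1: revealed 1 new [(5,2)] -> total=2
Click 3 (5,3) count=0: revealed 10 new [(3,2) (3,3) (3,4) (4,2) (4,3) (4,4) (4,5) (5,3) (5,4) (5,5)] -> total=12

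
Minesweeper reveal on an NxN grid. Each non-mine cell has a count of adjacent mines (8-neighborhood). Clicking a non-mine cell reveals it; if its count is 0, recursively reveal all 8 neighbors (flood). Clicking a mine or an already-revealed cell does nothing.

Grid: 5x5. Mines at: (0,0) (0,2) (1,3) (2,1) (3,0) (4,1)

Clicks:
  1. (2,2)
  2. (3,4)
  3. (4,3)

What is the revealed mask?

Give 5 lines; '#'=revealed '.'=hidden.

Click 1 (2,2) count=2: revealed 1 new [(2,2)] -> total=1
Click 2 (3,4) count=0: revealed 8 new [(2,3) (2,4) (3,2) (3,3) (3,4) (4,2) (4,3) (4,4)] -> total=9
Click 3 (4,3) count=0: revealed 0 new [(none)] -> total=9

Answer: .....
.....
..###
..###
..###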